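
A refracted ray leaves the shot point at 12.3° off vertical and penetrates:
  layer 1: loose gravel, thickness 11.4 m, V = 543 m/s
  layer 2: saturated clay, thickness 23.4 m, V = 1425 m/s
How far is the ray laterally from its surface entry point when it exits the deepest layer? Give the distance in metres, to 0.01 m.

p = sin θ₁/V₁ = sin 12.3°/543 = 3.9232e-04 s/m is conserved through the stack.
Layer 1: θ = 12.30°; offset = 11.4·tan 12.30° = 2.4856 m.
Layer 2: sin θ = p·1425 = 0.5591 → θ = 33.99°; offset = 23.4·tan 33.99° = 15.7779 m.
Total horizontal offset = 18.2635 m.

18.26 m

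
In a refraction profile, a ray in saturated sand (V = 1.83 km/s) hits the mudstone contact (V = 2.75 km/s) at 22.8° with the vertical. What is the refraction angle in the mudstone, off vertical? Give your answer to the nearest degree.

sin θ₁/V₁ = sin θ₂/V₂ ⇒ sin θ₂ = 2.75·sin 22.8°/1.83 = 2.75·0.3875/1.83 = 0.5823.
θ₂ = sin⁻¹(0.5823) = 35.61° (from vertical).

36°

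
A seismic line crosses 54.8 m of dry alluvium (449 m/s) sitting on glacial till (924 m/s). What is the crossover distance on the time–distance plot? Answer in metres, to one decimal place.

θ_c = arcsin(449/924) = 29.07°, so cos θ_c = 0.8740 and tᵢ = 2h cos θ_c/V₁ = 0.2133 s.
At crossover x/V₁ = x/V₂ + tᵢ ⇒ x = tᵢ/(1/V₁ − 1/V₂) = 0.21334/(2.2272e-03 − 1.0823e-03) = 186.34 m.

186.3 m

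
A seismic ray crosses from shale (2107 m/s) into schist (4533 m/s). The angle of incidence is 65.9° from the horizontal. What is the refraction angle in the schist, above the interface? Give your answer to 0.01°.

Convert to the normal: θ₁ = 90° − 65.9° = 24.1°.
Snell's law: sin θ₂ = (V₂/V₁)·sin θ₁ = (4533/2107)·sin 24.1° = 0.8785.
θ₂ = arcsin 0.8785 = 61.46° from the normal.
From the interface: 90° − 61.46° = 28.54°.

28.54°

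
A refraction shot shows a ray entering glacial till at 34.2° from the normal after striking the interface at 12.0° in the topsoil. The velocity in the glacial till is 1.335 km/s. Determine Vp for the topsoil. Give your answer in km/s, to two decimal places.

0.49 km/s

sin 12.0° = 0.2079; sin 34.2° = 0.5621.
V₁ = V₂·(sin θ₁/sin θ₂) = 1.335·(0.2079/0.5621) = 0.49 km/s.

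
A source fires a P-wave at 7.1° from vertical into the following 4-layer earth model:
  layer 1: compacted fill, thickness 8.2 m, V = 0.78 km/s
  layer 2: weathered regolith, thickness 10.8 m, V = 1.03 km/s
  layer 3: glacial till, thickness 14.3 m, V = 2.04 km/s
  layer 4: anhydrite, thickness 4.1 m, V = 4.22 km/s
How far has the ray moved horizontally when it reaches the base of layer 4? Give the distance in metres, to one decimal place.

Apply Snell's law at each interface; in layer i the horizontal offset is hᵢ·tan θᵢ.
Layer 1: θ = 7.10°; offset = 8.2·tan 7.10° = 1.021 m.
Layer 2: sin θ = 1.03·sin 7.1°/0.78 = 0.1632, θ = 9.39°; offset = 10.8·tan 9.39° = 1.787 m.
Layer 3: sin θ = 2.04·sin 7.1°/0.78 = 0.3233, θ = 18.86°; offset = 14.3·tan 18.86° = 4.885 m.
Layer 4: sin θ = 4.22·sin 7.1°/0.78 = 0.6687, θ = 41.97°; offset = 4.1·tan 41.97° = 3.688 m.
Total horizontal offset = 11.381 m.

11.4 m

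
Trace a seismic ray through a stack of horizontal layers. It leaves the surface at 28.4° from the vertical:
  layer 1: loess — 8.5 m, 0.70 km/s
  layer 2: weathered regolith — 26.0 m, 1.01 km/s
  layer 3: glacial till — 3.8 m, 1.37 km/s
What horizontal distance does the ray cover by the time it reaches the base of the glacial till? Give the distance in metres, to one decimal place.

Apply Snell's law at each interface; in layer i the horizontal offset is hᵢ·tan θᵢ.
Layer 1: θ = 28.40°; offset = 8.5·tan 28.40° = 4.596 m.
Layer 2: sin θ = 1.01·sin 28.4°/0.70 = 0.6863, θ = 43.33°; offset = 26.0·tan 43.33° = 24.531 m.
Layer 3: sin θ = 1.37·sin 28.4°/0.70 = 0.9309, θ = 68.57°; offset = 3.8·tan 68.57° = 9.682 m.
Summing the layer offsets gives 38.808 m.

38.8 m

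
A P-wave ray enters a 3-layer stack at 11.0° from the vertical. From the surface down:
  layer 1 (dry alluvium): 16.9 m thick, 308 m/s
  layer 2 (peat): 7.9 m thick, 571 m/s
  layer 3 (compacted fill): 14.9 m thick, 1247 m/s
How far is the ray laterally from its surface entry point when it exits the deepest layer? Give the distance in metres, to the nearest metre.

24 m

Apply Snell's law at each interface; in layer i the horizontal offset is hᵢ·tan θᵢ.
Layer 1: θ = 11.00°; offset = 16.9·tan 11.00° = 3.285 m.
Layer 2: sin θ = 571·sin 11.0°/308 = 0.3537, θ = 20.72°; offset = 7.9·tan 20.72° = 2.988 m.
Layer 3: sin θ = 1247·sin 11.0°/308 = 0.7725, θ = 50.58°; offset = 14.9·tan 50.58° = 18.128 m.
Total horizontal offset = 24.400 m.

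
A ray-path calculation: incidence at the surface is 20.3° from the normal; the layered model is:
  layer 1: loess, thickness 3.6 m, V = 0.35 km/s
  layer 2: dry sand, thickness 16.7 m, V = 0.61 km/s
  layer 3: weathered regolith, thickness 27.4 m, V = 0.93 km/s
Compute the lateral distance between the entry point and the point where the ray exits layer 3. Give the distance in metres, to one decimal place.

Ray parameter p = sin 20.3° / 0.35 km/s = 9.9124e-01 s/km.
Layer 1: θ = 20.30°; offset = 3.6·tan 20.30° = 1.332 m.
Layer 2: sin θ = p·0.61 = 0.6047 → θ = 37.20°; offset = 16.7·tan 37.20° = 12.678 m.
Layer 3: sin θ = p·0.93 = 0.9219 → θ = 67.20°; offset = 27.4·tan 67.20° = 65.179 m.
Total horizontal offset = 79.189 m.

79.2 m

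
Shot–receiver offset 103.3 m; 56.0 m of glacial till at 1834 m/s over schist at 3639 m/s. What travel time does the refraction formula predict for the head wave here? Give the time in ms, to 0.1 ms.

t = x/V₂ + 2h·√(V₂²−V₁²)/(V₁V₂).
√(V₂²−V₁²) = √(3639²−1834²) = 3143.1 m/s; delay term = 2·56.0·3143.1/(1834·3639) = 0.05275 s.
t = 103.3/3639 + 0.05275 = 0.08113 s.

81.1 ms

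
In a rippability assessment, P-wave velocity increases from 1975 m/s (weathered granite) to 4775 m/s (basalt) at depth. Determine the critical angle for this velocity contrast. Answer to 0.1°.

At critical incidence the refracted ray runs along the interface (θ₂ = 90°), so sin θ_c = V₁/V₂.
θ_c = arcsin(1975/4775) = arcsin 0.4136 = 24.43°.

24.4°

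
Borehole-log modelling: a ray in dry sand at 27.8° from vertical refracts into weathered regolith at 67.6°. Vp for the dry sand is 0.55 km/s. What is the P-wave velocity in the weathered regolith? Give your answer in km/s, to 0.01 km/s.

Snell's law: sin 27.8°/V₁ = sin 67.6°/V₂.
V₂ = V₁·sin 67.6°/sin 27.8° = 0.55 × 1.9824 = 1.09 km/s.

1.09 km/s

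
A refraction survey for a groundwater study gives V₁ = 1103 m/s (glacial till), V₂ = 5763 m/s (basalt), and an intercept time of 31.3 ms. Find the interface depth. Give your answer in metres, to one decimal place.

17.6 m

θ_c = arcsin(1103/5763) = 11.03°; cos θ_c = 0.9815.
tᵢ = 2h cos θ_c/V₁ ⇒ h = tᵢ·V₁/(2 cos θ_c) = 0.0313·1103/(2·0.9815) = 17.59 m.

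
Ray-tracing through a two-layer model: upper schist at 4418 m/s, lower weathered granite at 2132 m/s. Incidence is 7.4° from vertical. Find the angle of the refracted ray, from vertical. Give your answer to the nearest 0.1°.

sin θ₁/V₁ = sin θ₂/V₂ ⇒ sin θ₂ = 2132·sin 7.4°/4418 = 2132·0.1288/4418 = 0.0622.
θ₂ = sin⁻¹(0.0622) = 3.56° (from vertical).

3.6°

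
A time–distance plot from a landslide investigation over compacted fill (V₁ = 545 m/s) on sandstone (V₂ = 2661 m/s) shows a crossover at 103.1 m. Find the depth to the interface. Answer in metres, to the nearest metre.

42 m

x_cross = 2h·√((V₂+V₁)/(V₂−V₁)) → h = x_cross / (2·√((V₂+V₁)/(V₂−V₁))).
√((V₂+V₁)/(V₂−V₁)) = √((2661+545)/(2661−545)) = 1.2309.
h = 103.1 / (2·1.2309) = 41.88 m.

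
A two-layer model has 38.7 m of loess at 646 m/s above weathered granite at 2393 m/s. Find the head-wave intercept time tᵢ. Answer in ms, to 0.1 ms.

115.4 ms

tᵢ = 2h·√(V₂²−V₁²)/(V₁V₂).
√(V₂²−V₁²) = √(2393²−646²) = 2304.2 m/s.
tᵢ = 2·38.7·2304.2/(646·2393) = 0.11537 s.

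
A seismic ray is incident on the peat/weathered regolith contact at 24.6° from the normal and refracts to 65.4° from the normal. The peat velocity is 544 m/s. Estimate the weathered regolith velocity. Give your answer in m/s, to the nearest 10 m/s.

sin 24.6° = 0.4163; sin 65.4° = 0.9092.
V₂ = V₁·(sin θ₂/sin θ₁) = 544·(0.9092/0.4163) = 1188.20 m/s.

1190 m/s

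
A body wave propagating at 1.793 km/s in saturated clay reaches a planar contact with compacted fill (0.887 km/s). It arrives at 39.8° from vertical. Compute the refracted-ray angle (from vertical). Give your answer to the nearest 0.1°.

sin θ₁/V₁ = sin θ₂/V₂ ⇒ sin θ₂ = 0.887·sin 39.8°/1.793 = 0.887·0.6401/1.793 = 0.3167.
θ₂ = sin⁻¹(0.3167) = 18.46° (from vertical).

18.5°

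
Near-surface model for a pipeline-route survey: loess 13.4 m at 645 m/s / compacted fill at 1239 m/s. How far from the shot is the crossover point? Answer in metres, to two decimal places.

θ_c = arcsin(645/1239) = 31.37°, so cos θ_c = 0.8538 and tᵢ = 2h cos θ_c/V₁ = 0.0355 s.
At crossover x/V₁ = x/V₂ + tᵢ ⇒ x = tᵢ/(1/V₁ − 1/V₂) = 0.03548/(1.5504e-03 − 8.0710e-04) = 47.73 m.

47.73 m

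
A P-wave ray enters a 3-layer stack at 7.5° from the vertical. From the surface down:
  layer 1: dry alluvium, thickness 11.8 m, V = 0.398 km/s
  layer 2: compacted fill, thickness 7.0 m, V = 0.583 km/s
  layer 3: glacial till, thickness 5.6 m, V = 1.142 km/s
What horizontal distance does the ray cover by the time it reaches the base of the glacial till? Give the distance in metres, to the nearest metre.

5 m

Ray parameter p = sin 7.5° / 0.398 km/s = 3.2796e-01 s/km.
Layer 1: θ = 7.50°; offset = 11.8·tan 7.50° = 1.553 m.
Layer 2: sin θ = p·0.583 = 0.1912 → θ = 11.02°; offset = 7.0·tan 11.02° = 1.364 m.
Layer 3: sin θ = p·1.142 = 0.3745 → θ = 21.99°; offset = 5.6·tan 21.99° = 2.262 m.
Total horizontal offset = 5.179 m.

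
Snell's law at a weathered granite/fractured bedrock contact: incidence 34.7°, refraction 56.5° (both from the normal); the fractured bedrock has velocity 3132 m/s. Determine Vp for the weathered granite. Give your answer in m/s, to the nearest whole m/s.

sin 34.7° = 0.5693; sin 56.5° = 0.8339.
V₁ = V₂·(sin θ₁/sin θ₂) = 3132·(0.5693/0.8339) = 2138.16 m/s.

2138 m/s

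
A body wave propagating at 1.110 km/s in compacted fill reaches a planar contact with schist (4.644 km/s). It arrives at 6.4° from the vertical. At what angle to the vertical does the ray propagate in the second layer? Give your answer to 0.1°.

Snell's law: sin θ₂ = (V₂/V₁)·sin θ₁ = (4.644/1.110)·sin 6.4° = 0.4664.
θ₂ = sin⁻¹(0.4664) = 27.80° (from vertical).

27.8°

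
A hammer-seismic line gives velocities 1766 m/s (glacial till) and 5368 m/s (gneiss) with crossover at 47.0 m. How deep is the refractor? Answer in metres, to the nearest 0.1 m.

x_cross = 2h·√((V₂+V₁)/(V₂−V₁)) → h = x_cross / (2·√((V₂+V₁)/(V₂−V₁))).
√((V₂+V₁)/(V₂−V₁)) = √((5368+1766)/(5368−1766)) = 1.4073.
h = 47.0 / (2·1.4073) = 16.70 m.

16.7 m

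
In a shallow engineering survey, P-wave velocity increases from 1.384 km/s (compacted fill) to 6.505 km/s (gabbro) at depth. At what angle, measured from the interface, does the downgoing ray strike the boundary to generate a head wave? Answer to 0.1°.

Critical incidence: sin θ_c = V₁/V₂ = 1.384/6.505 = 0.2128.
θ_c = arcsin 0.2128 = 12.28°.
Measured from the interface: 90° − 12.28° = 77.72°.

77.7°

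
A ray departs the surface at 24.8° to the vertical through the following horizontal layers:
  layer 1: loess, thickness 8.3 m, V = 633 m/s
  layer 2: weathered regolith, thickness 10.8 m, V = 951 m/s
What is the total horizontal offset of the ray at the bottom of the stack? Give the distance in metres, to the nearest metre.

Apply Snell's law at each interface; in layer i the horizontal offset is hᵢ·tan θᵢ.
Layer 1: θ = 24.80°; offset = 8.3·tan 24.80° = 3.835 m.
Layer 2: sin θ = 951·sin 24.8°/633 = 0.6302, θ = 39.06°; offset = 10.8·tan 39.06° = 8.765 m.
Summing the layer offsets gives 12.600 m.

13 m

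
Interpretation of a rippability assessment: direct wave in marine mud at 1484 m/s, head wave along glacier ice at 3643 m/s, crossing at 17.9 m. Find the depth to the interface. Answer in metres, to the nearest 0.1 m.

5.8 m

h = (x_cross/2)·√((V₂−V₁)/(V₂+V₁)).
(V₂−V₁)/(V₂+V₁) = (3643−1484)/(3643+1484) = 0.4211; √ = 0.6489.
h = (17.9/2)·0.6489 = 5.81 m.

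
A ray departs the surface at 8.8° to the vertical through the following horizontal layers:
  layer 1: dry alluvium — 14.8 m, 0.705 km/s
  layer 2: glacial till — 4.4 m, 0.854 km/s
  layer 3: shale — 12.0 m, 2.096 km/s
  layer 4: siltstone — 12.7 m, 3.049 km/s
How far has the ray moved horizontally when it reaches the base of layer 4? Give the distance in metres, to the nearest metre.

Apply Snell's law at each interface; in layer i the horizontal offset is hᵢ·tan θᵢ.
Layer 1: θ = 8.80°; offset = 14.8·tan 8.80° = 2.291 m.
Layer 2: sin θ = 0.854·sin 8.8°/0.705 = 0.1853, θ = 10.68°; offset = 4.4·tan 10.68° = 0.830 m.
Layer 3: sin θ = 2.096·sin 8.8°/0.705 = 0.4548, θ = 27.05°; offset = 12.0·tan 27.05° = 6.129 m.
Layer 4: sin θ = 3.049·sin 8.8°/0.705 = 0.6616, θ = 41.42°; offset = 12.7·tan 41.42° = 11.206 m.
Σ offsets = 20.456 m.

20 m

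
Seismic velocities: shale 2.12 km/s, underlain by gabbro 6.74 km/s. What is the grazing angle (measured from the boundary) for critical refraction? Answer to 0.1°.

Critical incidence: sin θ_c = V₁/V₂ = 2.12/6.74 = 0.3145.
θ_c = arcsin 0.3145 = 18.33°.
Measured from the interface: 90° − 18.33° = 71.67°.

71.7°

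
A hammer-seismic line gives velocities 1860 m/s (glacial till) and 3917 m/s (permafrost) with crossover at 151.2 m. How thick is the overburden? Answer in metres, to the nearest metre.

45 m

h = (x_cross/2)·√((V₂−V₁)/(V₂+V₁)).
(V₂−V₁)/(V₂+V₁) = (3917−1860)/(3917+1860) = 0.3561; √ = 0.5967.
h = (151.2/2)·0.5967 = 45.11 m.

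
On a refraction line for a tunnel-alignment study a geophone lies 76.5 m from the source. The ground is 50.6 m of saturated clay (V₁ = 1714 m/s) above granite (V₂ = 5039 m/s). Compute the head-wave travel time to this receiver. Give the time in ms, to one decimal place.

70.7 ms

θ_c = arcsin(V₁/V₂) = arcsin(1714/5039) = 19.89°, cos θ_c = 0.9404.
Intercept time tᵢ = 2h cos θ_c / V₁ = 2·50.6·0.9404/1714 = 0.05552 s.
t = x/V₂ + tᵢ = 76.5/5039 + 0.05552 = 0.07070 s.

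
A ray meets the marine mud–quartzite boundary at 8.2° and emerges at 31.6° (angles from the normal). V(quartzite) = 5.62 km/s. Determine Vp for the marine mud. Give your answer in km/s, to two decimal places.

1.53 km/s

sin 8.2° = 0.1426; sin 31.6° = 0.5240.
V₁ = V₂·(sin θ₁/sin θ₂) = 5.62·(0.1426/0.5240) = 1.53 km/s.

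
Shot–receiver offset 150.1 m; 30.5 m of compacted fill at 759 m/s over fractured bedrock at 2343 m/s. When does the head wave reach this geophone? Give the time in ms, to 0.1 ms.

140.1 ms

θ_c = arcsin(V₁/V₂) = arcsin(759/2343) = 18.90°, cos θ_c = 0.9461.
Intercept time tᵢ = 2h cos θ_c / V₁ = 2·30.5·0.9461/759 = 0.07604 s.
t = x/V₂ + tᵢ = 150.1/2343 + 0.07604 = 0.14010 s.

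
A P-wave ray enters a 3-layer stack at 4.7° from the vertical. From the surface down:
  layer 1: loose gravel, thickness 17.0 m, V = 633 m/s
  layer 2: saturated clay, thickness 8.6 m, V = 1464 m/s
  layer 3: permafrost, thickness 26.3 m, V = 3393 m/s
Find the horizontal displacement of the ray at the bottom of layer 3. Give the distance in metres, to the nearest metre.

p = sin θ₁/V₁ = sin 4.7°/633 = 1.2944e-04 s/m is conserved through the stack.
Layer 1: θ = 4.70°; offset = 17.0·tan 4.70° = 1.398 m.
Layer 2: sin θ = p·1464 = 0.1895 → θ = 10.92°; offset = 8.6·tan 10.92° = 1.660 m.
Layer 3: sin θ = p·3393 = 0.4392 → θ = 26.05°; offset = 26.3·tan 26.05° = 12.858 m.
Total horizontal offset = 15.915 m.

16 m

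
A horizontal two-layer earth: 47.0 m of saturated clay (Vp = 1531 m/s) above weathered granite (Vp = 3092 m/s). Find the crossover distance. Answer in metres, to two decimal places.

θ_c = arcsin(1531/3092) = 29.68°, so cos θ_c = 0.8688 and tᵢ = 2h cos θ_c/V₁ = 0.0533 s.
At crossover x/V₁ = x/V₂ + tᵢ ⇒ x = tᵢ/(1/V₁ − 1/V₂) = 0.05334/(6.5317e-04 − 3.2342e-04) = 161.77 m.

161.77 m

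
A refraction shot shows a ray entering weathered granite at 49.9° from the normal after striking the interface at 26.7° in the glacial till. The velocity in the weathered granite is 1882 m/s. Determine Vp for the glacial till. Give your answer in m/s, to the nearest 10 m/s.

sin 26.7° = 0.4493; sin 49.9° = 0.7649.
V₁ = V₂·(sin θ₁/sin θ₂) = 1882·(0.4493/0.7649) = 1105.50 m/s.

1110 m/s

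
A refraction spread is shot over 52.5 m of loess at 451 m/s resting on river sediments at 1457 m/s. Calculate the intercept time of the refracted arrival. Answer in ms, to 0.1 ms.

221.4 ms

θ_c = arcsin(V₁/V₂) = arcsin(451/1457) = 18.03°; cos θ_c = 0.9509.
tᵢ = 2h·cos θ_c / V₁ = 2·52.5·0.9509 / 451 = 0.22138 s.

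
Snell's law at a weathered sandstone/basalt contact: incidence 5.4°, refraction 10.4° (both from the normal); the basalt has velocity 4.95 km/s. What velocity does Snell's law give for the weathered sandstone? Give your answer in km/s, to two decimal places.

2.58 km/s

Snell's law: sin 5.4°/V₁ = sin 10.4°/V₂.
V₁ = V₂·sin 5.4°/sin 10.4° = 4.95 × 0.5213 = 2.58 km/s.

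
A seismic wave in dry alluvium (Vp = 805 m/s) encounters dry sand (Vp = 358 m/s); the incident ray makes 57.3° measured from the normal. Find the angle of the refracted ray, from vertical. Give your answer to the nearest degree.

22°

Snell's law: sin θ₂ = (V₂/V₁)·sin θ₁ = (358/805)·sin 57.3° = 0.3742.
θ₂ = arcsin 0.3742 = 21.98° from the normal.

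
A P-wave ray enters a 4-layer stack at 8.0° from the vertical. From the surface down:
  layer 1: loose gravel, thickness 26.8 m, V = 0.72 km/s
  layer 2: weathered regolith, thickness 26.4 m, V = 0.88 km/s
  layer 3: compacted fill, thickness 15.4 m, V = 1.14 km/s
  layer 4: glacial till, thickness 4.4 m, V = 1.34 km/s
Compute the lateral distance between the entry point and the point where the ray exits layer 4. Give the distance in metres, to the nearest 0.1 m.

13.0 m

Apply Snell's law at each interface; in layer i the horizontal offset is hᵢ·tan θᵢ.
Layer 1: θ = 8.00°; offset = 26.8·tan 8.00° = 3.766 m.
Layer 2: sin θ = 0.88·sin 8.0°/0.72 = 0.1701, θ = 9.79°; offset = 26.4·tan 9.79° = 4.557 m.
Layer 3: sin θ = 1.14·sin 8.0°/0.72 = 0.2204, θ = 12.73°; offset = 15.4·tan 12.73° = 3.479 m.
Layer 4: sin θ = 1.34·sin 8.0°/0.72 = 0.2590, θ = 15.01°; offset = 4.4·tan 15.01° = 1.180 m.
Σ offsets = 12.983 m.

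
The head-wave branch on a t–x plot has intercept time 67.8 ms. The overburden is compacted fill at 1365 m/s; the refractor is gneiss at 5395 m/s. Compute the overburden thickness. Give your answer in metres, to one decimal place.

47.8 m

h = tᵢ·V₁·V₂ / (2·√(V₂²−V₁²)).
√(V₂²−V₁²) = √(5395² − 1365²) = 5219.5 m/s.
h = 0.0678 s × 1365 × 5395 / (2 × 5219.5) = 47.83 m.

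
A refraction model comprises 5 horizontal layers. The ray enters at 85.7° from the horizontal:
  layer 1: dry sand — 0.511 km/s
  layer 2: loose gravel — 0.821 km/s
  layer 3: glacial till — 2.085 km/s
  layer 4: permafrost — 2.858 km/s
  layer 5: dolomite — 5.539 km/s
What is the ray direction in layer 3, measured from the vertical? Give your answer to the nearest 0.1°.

From the normal: θ₁ = 90° − 85.7° = 4.3°.
Snell's law across each interface conserves sin θ / V, so sin θ_3 = V_3·sin θ₁/V₁.
sin θ_3 = 2.085 × sin 4.3° / 0.511 = 0.3059.
θ_3 = arcsin 0.3059 = 17.81°.

17.8°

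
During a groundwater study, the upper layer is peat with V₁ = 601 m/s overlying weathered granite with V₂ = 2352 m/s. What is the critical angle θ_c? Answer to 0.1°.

14.8°

At critical incidence the refracted ray runs along the interface (θ₂ = 90°), so sin θ_c = V₁/V₂.
θ_c = arcsin(601/2352) = arcsin 0.2555 = 14.80°.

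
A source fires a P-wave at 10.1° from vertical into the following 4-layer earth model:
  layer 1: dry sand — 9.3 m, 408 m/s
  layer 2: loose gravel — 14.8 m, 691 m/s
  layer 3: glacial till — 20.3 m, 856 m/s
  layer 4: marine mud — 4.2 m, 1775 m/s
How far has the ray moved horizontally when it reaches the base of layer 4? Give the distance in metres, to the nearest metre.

Apply Snell's law at each interface; in layer i the horizontal offset is hᵢ·tan θᵢ.
Layer 1: θ = 10.10°; offset = 9.3·tan 10.10° = 1.657 m.
Layer 2: sin θ = 691·sin 10.1°/408 = 0.2970, θ = 17.28°; offset = 14.8·tan 17.28° = 4.603 m.
Layer 3: sin θ = 856·sin 10.1°/408 = 0.3679, θ = 21.59°; offset = 20.3·tan 21.59° = 8.032 m.
Layer 4: sin θ = 1775·sin 10.1°/408 = 0.7629, θ = 49.72°; offset = 4.2·tan 49.72° = 4.957 m.
Total horizontal offset = 19.249 m.

19 m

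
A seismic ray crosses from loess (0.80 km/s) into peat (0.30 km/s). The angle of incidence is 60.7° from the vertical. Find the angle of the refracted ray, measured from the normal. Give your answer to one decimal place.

19.1°

Snell's law: sin θ₂ = (V₂/V₁)·sin θ₁ = (0.30/0.80)·sin 60.7° = 0.3270.
θ₂ = sin⁻¹(0.3270) = 19.09° (from vertical).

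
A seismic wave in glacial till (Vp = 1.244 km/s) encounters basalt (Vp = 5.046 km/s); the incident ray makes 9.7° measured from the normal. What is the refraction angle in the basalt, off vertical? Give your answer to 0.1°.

sin θ₁/V₁ = sin θ₂/V₂ ⇒ sin θ₂ = 5.046·sin 9.7°/1.244 = 5.046·0.1685/1.244 = 0.6834.
θ₂ = sin⁻¹(0.6834) = 43.11° (from vertical).

43.1°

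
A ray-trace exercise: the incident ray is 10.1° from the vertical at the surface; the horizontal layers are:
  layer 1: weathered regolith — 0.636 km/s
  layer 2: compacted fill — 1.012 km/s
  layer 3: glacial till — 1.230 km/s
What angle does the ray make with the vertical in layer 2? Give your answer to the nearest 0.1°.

16.2°

Snell's law across each interface conserves sin θ / V, so sin θ_2 = V_2·sin θ₁/V₁.
sin θ_2 = 1.012 × sin 10.1° / 0.636 = 0.2790.
θ_2 = 16.20° from the vertical.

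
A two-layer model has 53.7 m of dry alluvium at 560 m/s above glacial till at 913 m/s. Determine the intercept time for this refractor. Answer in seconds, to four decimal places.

0.1515 s

θ_c = arcsin(V₁/V₂) = arcsin(560/913) = 37.83°; cos θ_c = 0.7898.
tᵢ = 2h·cos θ_c / V₁ = 2·53.7·0.7898 / 560 = 0.15147 s.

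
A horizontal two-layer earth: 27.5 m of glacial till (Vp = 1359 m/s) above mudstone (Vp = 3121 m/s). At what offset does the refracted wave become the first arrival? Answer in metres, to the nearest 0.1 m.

x_cross = 2h·√((V₂+V₁)/(V₂−V₁)).
(V₂+V₁)/(V₂−V₁) = (3121+1359)/(3121−1359) = 2.5426; √ = 1.5945.
x_cross = 2·27.5·1.5945 = 87.70 m.

87.7 m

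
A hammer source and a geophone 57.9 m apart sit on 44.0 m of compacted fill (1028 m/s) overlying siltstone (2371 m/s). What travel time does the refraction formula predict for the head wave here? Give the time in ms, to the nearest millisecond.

t = x/V₂ + 2h·√(V₂²−V₁²)/(V₁V₂).
√(V₂²−V₁²) = √(2371²−1028²) = 2136.6 m/s; delay term = 2·44.0·2136.6/(1028·2371) = 0.07714 s.
t = 57.9/2371 + 0.07714 = 0.10156 s.

102 ms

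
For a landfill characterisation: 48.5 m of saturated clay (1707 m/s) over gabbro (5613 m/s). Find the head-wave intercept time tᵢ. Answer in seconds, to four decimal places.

0.0541 s

tᵢ = 2h·√(V₂²−V₁²)/(V₁V₂).
√(V₂²−V₁²) = √(5613²−1707²) = 5347.1 m/s.
tᵢ = 2·48.5·5347.1/(1707·5613) = 0.05413 s.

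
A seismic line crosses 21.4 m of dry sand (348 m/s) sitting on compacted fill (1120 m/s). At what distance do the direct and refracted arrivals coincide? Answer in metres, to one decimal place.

θ_c = arcsin(348/1120) = 18.10°, so cos θ_c = 0.9505 and tᵢ = 2h cos θ_c/V₁ = 0.1169 s.
At crossover x/V₁ = x/V₂ + tᵢ ⇒ x = tᵢ/(1/V₁ − 1/V₂) = 0.11690/(2.8736e-03 − 8.9286e-04) = 59.02 m.

59.0 m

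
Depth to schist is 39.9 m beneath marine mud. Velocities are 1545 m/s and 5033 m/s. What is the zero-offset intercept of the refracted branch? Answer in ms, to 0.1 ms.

49.2 ms

tᵢ = 2h·√(V₂²−V₁²)/(V₁V₂).
√(V₂²−V₁²) = √(5033²−1545²) = 4790.0 m/s.
tᵢ = 2·39.9·4790.0/(1545·5033) = 0.04916 s.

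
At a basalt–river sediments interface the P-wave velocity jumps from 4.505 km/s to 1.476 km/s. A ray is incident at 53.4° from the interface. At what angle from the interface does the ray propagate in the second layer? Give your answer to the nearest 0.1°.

Convert to the normal: θ₁ = 90° − 53.4° = 36.6°.
sin θ₁/V₁ = sin θ₂/V₂ ⇒ sin θ₂ = 1.476·sin 36.6°/4.505 = 1.476·0.5962/4.505 = 0.1953.
θ₂ = arcsin 0.1953 = 11.26° from the normal.
From the interface: 90° − 11.26° = 78.74°.

78.7°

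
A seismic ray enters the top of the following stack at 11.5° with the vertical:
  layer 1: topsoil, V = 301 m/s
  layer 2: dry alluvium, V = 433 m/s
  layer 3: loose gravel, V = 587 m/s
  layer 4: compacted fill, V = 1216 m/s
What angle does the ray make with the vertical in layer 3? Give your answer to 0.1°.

22.9°

Snell's law across each interface conserves sin θ / V, so sin θ_3 = V_3·sin θ₁/V₁.
sin θ_3 = 587 × sin 11.5° / 301 = 0.3888.
θ_3 = 22.88° from the vertical.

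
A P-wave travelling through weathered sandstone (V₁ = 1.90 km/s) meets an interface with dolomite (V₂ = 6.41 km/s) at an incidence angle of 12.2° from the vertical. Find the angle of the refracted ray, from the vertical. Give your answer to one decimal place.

sin θ₁/V₁ = sin θ₂/V₂ ⇒ sin θ₂ = 6.41·sin 12.2°/1.90 = 6.41·0.2113/1.90 = 0.7129.
θ₂ = arcsin 0.7129 = 45.47° from the normal.

45.5°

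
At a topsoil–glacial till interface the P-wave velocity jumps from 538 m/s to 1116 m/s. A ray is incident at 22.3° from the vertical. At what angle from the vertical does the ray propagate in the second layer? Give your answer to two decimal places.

51.92°

Snell's law: sin θ₂ = (V₂/V₁)·sin θ₁ = (1116/538)·sin 22.3° = 0.7871.
θ₂ = arcsin 0.7871 = 51.92° from the normal.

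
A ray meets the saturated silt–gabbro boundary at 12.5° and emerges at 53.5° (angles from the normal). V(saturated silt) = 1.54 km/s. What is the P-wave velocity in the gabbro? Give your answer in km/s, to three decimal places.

sin 12.5° = 0.2164; sin 53.5° = 0.8039.
V₂ = V₁·(sin θ₂/sin θ₁) = 1.54·(0.8039/0.2164) = 5.720 km/s.

5.720 km/s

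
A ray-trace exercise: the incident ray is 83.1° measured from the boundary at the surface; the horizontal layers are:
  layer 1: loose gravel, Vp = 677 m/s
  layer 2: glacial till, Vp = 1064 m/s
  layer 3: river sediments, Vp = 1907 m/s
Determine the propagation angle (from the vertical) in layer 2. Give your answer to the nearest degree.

11°

From the normal: θ₁ = 90° − 83.1° = 6.9°.
Snell's law across each interface conserves sin θ / V, so sin θ_2 = V_2·sin θ₁/V₁.
sin θ_2 = 1064 × sin 6.9° / 677 = 0.1888.
θ_2 = arcsin 0.1888 = 10.88°.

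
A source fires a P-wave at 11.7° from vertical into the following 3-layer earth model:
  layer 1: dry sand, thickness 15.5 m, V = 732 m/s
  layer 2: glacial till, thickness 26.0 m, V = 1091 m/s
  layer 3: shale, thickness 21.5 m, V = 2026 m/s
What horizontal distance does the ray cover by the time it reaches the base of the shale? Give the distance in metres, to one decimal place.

Ray parameter p = sin 11.7° / 732 m/s = 2.7703e-04 s/m.
Layer 1: θ = 11.70°; offset = 15.5·tan 11.70° = 3.210 m.
Layer 2: sin θ = p·1091 = 0.3022 → θ = 17.59°; offset = 26.0·tan 17.59° = 8.244 m.
Layer 3: sin θ = p·2026 = 0.5613 → θ = 34.14°; offset = 21.5·tan 34.14° = 14.580 m.
Summing the layer offsets gives 26.034 m.

26.0 m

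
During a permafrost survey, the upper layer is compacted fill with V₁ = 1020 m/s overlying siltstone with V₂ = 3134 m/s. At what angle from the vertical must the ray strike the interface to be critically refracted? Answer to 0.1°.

19.0°

At critical incidence the refracted ray runs along the interface (θ₂ = 90°), so sin θ_c = V₁/V₂.
θ_c = arcsin(1020/3134) = arcsin 0.3255 = 18.99°.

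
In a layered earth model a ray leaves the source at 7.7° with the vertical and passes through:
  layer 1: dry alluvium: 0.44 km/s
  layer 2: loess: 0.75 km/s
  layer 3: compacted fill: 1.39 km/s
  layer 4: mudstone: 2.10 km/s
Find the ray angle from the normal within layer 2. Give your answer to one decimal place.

Snell's law across each interface conserves sin θ / V, so sin θ_2 = V_2·sin θ₁/V₁.
sin θ_2 = 0.75 × sin 7.7° / 0.44 = 0.2284.
θ_2 = 13.20° from the vertical.

13.2°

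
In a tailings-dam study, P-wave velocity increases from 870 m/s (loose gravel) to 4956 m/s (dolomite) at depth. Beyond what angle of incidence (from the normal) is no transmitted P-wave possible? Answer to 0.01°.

Critical incidence: sin θ_c = V₁/V₂ = 870/4956 = 0.1755.
θ_c = arcsin 0.1755 = 10.11°.

10.11°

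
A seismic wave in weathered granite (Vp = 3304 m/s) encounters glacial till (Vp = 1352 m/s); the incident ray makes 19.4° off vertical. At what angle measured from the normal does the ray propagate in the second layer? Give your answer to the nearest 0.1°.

Snell's law: sin θ₂ = (V₂/V₁)·sin θ₁ = (1352/3304)·sin 19.4° = 0.1359.
θ₂ = sin⁻¹(0.1359) = 7.81° (from vertical).

7.8°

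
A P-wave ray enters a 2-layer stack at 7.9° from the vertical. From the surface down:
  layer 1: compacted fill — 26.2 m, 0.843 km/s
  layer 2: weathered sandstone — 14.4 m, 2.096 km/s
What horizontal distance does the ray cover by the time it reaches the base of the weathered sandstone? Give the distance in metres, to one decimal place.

Ray parameter p = sin 7.9° / 0.843 km/s = 1.6304e-01 s/km.
Layer 1: θ = 7.90°; offset = 26.2·tan 7.90° = 3.636 m.
Layer 2: sin θ = p·2.096 = 0.3417 → θ = 19.98°; offset = 14.4·tan 19.98° = 5.236 m.
Total horizontal offset = 8.872 m.

8.9 m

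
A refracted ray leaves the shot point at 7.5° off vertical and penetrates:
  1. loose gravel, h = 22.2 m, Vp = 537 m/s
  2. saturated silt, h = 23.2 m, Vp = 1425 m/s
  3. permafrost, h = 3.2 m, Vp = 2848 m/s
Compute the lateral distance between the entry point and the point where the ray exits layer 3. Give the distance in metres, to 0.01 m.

14.56 m

p = sin θ₁/V₁ = sin 7.5°/537 = 2.4307e-04 s/m is conserved through the stack.
Layer 1: θ = 7.50°; offset = 22.2·tan 7.50° = 2.9227 m.
Layer 2: sin θ = p·1425 = 0.3464 → θ = 20.27°; offset = 23.2·tan 20.27° = 8.5660 m.
Layer 3: sin θ = p·2848 = 0.6923 → θ = 43.81°; offset = 3.2·tan 43.81° = 3.0696 m.
Summing the layer offsets gives 14.5583 m.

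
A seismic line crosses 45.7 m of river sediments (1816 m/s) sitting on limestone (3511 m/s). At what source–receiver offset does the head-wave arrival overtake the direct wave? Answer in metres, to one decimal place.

θ_c = arcsin(1816/3511) = 31.15°, so cos θ_c = 0.8558 and tᵢ = 2h cos θ_c/V₁ = 0.0431 s.
At crossover x/V₁ = x/V₂ + tᵢ ⇒ x = tᵢ/(1/V₁ − 1/V₂) = 0.04308/(5.5066e-04 − 2.8482e-04) = 162.03 m.

162.0 m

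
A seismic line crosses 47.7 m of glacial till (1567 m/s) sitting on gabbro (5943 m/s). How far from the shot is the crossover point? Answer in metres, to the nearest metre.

x_cross = 2h·√((V₂+V₁)/(V₂−V₁)).
(V₂+V₁)/(V₂−V₁) = (5943+1567)/(5943−1567) = 1.7162; √ = 1.3100.
x_cross = 2·47.7·1.3100 = 124.98 m.

125 m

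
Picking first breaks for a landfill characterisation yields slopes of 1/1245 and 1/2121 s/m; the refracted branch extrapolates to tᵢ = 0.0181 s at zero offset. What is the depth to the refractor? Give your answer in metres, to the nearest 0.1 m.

θ_c = arcsin(1245/2121) = 35.94°; cos θ_c = 0.8096.
tᵢ = 2h cos θ_c/V₁ ⇒ h = tᵢ·V₁/(2 cos θ_c) = 0.0181·1245/(2·0.8096) = 13.92 m.

13.9 m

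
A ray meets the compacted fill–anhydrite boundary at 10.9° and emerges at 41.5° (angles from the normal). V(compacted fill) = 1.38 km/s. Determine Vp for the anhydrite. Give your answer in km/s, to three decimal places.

4.836 km/s

sin 10.9° = 0.1891; sin 41.5° = 0.6626.
V₂ = V₁·(sin θ₂/sin θ₁) = 1.38·(0.6626/0.1891) = 4.836 km/s.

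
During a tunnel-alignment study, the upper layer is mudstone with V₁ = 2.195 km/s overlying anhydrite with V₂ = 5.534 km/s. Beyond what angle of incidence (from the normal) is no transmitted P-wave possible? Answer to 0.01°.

Critical incidence: sin θ_c = V₁/V₂ = 2.195/5.534 = 0.3966.
θ_c = arcsin 0.3966 = 23.37°.

23.37°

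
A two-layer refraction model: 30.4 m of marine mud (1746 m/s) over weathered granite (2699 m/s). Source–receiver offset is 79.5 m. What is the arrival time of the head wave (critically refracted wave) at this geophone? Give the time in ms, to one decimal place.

t = x/V₂ + 2h·√(V₂²−V₁²)/(V₁V₂).
√(V₂²−V₁²) = √(2699²−1746²) = 2058.2 m/s; delay term = 2·30.4·2058.2/(1746·2699) = 0.02655 s.
t = 79.5/2699 + 0.02655 = 0.05601 s.

56.0 ms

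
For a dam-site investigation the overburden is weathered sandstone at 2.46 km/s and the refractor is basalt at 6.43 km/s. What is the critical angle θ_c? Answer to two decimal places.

Critical incidence: sin θ_c = V₁/V₂ = 2.46/6.43 = 0.3826.
θ_c = arcsin 0.3826 = 22.49°.

22.49°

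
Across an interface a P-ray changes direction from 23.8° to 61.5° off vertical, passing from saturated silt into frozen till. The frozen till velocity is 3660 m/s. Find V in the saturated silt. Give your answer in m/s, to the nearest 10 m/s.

1680 m/s

Snell's law: sin 23.8°/V₁ = sin 61.5°/V₂.
V₁ = V₂·sin 23.8°/sin 61.5° = 3660 × 0.4592 = 1680.64 m/s.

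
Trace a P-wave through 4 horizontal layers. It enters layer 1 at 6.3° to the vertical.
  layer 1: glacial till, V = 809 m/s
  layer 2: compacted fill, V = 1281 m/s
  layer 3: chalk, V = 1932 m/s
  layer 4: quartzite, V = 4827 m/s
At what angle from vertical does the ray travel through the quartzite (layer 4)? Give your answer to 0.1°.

Snell's law across each interface conserves sin θ / V, so sin θ_4 = V_4·sin θ₁/V₁.
sin θ_4 = 4827 × sin 6.3° / 809 = 0.6547.
θ_4 = arcsin 0.6547 = 40.90°.

40.9°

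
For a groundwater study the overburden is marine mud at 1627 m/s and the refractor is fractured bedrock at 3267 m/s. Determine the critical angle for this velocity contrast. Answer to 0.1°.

29.9°

Critical incidence: sin θ_c = V₁/V₂ = 1627/3267 = 0.4980.
θ_c = arcsin 0.4980 = 29.87°.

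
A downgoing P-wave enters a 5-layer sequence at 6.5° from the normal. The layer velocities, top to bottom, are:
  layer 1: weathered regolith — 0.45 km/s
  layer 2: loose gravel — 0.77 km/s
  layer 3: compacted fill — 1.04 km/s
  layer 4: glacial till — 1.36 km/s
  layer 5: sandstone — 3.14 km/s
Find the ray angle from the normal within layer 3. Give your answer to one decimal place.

Ray parameter p = sin 6.5° / 0.45 = 2.5156e-01 s/km.
sin θ_3 = p·V_3 = 2.5156e-01 × 1.04 = 0.2616.
θ_3 = 15.17° from the vertical.

15.2°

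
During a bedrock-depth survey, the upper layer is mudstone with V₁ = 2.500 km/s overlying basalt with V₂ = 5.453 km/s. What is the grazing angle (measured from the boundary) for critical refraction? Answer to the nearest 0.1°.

62.7°

At critical incidence the refracted ray runs along the interface (θ₂ = 90°), so sin θ_c = V₁/V₂.
θ_c = arcsin(2.500/5.453) = arcsin 0.4585 = 27.29°.
Measured from the interface: 90° − 27.29° = 62.71°.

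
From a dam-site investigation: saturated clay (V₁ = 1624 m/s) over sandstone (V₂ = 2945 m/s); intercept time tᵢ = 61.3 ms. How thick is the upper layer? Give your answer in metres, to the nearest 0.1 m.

59.7 m

h = tᵢ·V₁·V₂ / (2·√(V₂²−V₁²)).
√(V₂²−V₁²) = √(2945² − 1624²) = 2456.8 m/s.
h = 0.0613 s × 1624 × 2945 / (2 × 2456.8) = 59.67 m.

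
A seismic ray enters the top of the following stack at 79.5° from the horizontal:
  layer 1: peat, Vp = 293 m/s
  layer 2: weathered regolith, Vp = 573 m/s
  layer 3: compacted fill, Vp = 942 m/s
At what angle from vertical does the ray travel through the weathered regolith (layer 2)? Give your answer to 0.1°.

20.9°

From the normal: θ₁ = 90° − 79.5° = 10.5°.
Snell's law across each interface conserves sin θ / V, so sin θ_2 = V_2·sin θ₁/V₁.
sin θ_2 = 573 × sin 10.5° / 293 = 0.3564.
θ_2 = 20.88° from the vertical.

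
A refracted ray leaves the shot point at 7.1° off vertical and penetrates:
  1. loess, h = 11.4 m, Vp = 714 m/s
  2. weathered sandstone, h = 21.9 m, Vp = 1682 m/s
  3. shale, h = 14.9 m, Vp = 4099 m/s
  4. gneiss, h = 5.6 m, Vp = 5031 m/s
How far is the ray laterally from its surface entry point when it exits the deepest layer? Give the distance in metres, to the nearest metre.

33 m

Apply Snell's law at each interface; in layer i the horizontal offset is hᵢ·tan θᵢ.
Layer 1: θ = 7.10°; offset = 11.4·tan 7.10° = 1.420 m.
Layer 2: sin θ = 1682·sin 7.1°/714 = 0.2912, θ = 16.93°; offset = 21.9·tan 16.93° = 6.666 m.
Layer 3: sin θ = 4099·sin 7.1°/714 = 0.7096, θ = 45.20°; offset = 14.9·tan 45.20° = 15.005 m.
Layer 4: sin θ = 5031·sin 7.1°/714 = 0.8709, θ = 60.57°; offset = 5.6·tan 60.57° = 9.925 m.
Σ offsets = 33.015 m.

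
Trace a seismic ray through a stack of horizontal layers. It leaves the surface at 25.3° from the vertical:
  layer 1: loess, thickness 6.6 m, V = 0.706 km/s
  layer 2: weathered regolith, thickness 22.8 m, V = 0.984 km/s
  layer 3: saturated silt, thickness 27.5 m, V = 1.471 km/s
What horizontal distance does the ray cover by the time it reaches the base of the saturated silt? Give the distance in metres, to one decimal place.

73.8 m

Apply Snell's law at each interface; in layer i the horizontal offset is hᵢ·tan θᵢ.
Layer 1: θ = 25.30°; offset = 6.6·tan 25.30° = 3.120 m.
Layer 2: sin θ = 0.984·sin 25.3°/0.706 = 0.5956, θ = 36.56°; offset = 22.8·tan 36.56° = 16.907 m.
Layer 3: sin θ = 1.471·sin 25.3°/0.706 = 0.8904, θ = 62.93°; offset = 27.5·tan 62.93° = 53.803 m.
Total horizontal offset = 73.830 m.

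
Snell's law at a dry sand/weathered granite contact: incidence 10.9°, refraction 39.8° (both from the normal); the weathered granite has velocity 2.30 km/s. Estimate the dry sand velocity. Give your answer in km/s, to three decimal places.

0.679 km/s

Snell's law: sin 10.9°/V₁ = sin 39.8°/V₂.
V₁ = V₂·sin 10.9°/sin 39.8° = 2.30 × 0.2954 = 0.679 km/s.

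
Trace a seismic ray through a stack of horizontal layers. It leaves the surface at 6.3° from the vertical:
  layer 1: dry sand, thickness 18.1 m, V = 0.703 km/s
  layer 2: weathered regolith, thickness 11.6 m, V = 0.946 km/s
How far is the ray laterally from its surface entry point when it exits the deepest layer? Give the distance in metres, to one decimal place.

3.7 m

p = sin θ₁/V₁ = sin 6.3°/0.703 = 1.5609e-01 s/km is conserved through the stack.
Layer 1: θ = 6.30°; offset = 18.1·tan 6.30° = 1.998 m.
Layer 2: sin θ = p·0.946 = 0.1477 → θ = 8.49°; offset = 11.6·tan 8.49° = 1.732 m.
Summing the layer offsets gives 3.730 m.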